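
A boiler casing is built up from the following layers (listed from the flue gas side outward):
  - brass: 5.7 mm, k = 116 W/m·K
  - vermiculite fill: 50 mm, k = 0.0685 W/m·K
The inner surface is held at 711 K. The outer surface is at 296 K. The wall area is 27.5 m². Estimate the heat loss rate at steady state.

Series thermal resistances:
R_brass = L/(kA) = 0.0057/(116×27.5) = 1.787×10^-6 K/W
R_vermiculite fill = L/(kA) = 0.05/(0.0685×27.5) = 0.02654 K/W
R_total = 0.02654 K/W
Q = ΔT / R_total = 415 / 0.02654

Q ≈ 15600 W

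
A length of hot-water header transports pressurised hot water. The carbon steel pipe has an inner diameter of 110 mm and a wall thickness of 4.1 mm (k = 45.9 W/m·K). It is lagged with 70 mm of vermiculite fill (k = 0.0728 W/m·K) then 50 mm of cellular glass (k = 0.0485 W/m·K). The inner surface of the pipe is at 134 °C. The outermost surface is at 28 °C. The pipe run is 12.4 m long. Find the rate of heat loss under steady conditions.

Treating each annulus and film as a series resistance:
R_carbon steel pipe wall = ln(59.1/55)/(2π×45.9×12.4) = 2.01×10^-5 K/W
R_vermiculite fill = ln(129.1/59.1)/(2π×0.0728×12.4) = 0.1378 K/W
R_cellular glass = ln(179.1/129.1)/(2π×0.0485×12.4) = 0.08663 K/W
R_total = 0.2244 K/W
Q = ΔT/R_total = 106/0.2244

Q ≈ 472 W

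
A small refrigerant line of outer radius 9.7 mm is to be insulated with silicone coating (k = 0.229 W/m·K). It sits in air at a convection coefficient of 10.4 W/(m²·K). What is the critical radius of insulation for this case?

For a cylinder r_cr = k/h = 0.229/10.4
r_cr = 22 mm; since the bare radius (9.7 mm) is below r_cr, adding a thin layer of insulation will *increase* heat loss.

r_cr ≈ 22 mm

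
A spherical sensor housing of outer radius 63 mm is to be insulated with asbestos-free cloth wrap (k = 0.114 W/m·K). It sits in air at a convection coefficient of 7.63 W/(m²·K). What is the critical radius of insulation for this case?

r_cr ≈ 29.9 mm

For a sphere r_cr = 2k/h = 2×0.114/7.63
r_cr = 29.9 mm; since the bare radius (63 mm) is above r_cr, any added insulation will reduce heat loss.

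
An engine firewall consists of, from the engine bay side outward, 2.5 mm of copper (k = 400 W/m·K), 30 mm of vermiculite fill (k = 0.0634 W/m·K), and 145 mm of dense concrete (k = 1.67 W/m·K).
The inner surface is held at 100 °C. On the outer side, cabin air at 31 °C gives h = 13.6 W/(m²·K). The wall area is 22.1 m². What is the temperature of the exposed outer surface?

Series thermal resistances:
R_copper = L/(kA) = 0.0025/(400×22.1) = 2.828×10^-7 K/W
R_vermiculite fill = L/(kA) = 0.03/(0.0634×22.1) = 0.02141 K/W
R_dense concrete = L/(kA) = 0.145/(1.67×22.1) = 0.003929 K/W
R_outer film = 1/(h_o·A) = 1/(13.6×22.1) = 0.003327 K/W
R_total = 0.02867 K/W;  Q = ΔT/R_total = 69/0.02867 = 2407 W
T_interface = T_inner − Q·ΣR(inner→interface) = 100 − 2410×0.02534

T ≈ 39 °C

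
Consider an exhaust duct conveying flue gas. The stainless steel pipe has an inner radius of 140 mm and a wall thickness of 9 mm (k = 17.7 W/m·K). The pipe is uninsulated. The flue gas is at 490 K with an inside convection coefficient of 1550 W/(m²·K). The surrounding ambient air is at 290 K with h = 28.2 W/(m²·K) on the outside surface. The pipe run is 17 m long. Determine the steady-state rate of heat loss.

Q ≈ 86800 W

Per-layer cylindrical resistances, series-summed:
R_inner film = 1/(h_i·2πr₁L) = 1/(1550×2π×0.14×17) = 4.314×10^-5 K/W
R_stainless steel pipe wall = ln(149/140)/(2π×17.7×17) = 3.295×10^-5 K/W
R_outer film = 1/(h_o·2πr_oL) = 1/(28.2×2π×0.149×17) = 0.002228 K/W
R_total = 0.002304 K/W
Q = ΔT/R_total = 200/0.002304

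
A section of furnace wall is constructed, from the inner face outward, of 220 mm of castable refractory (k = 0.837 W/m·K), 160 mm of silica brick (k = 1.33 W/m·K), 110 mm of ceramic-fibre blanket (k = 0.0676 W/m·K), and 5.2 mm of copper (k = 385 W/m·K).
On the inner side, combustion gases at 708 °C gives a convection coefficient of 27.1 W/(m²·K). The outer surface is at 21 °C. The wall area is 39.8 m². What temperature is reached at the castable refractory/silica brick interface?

T ≈ 607 °C

Series thermal resistances:
R_inner film = 1/(h_i·A) = 1/(27.1×39.8) = 9.271×10^-4 K/W
R_castable refractory = L/(kA) = 0.22/(0.837×39.8) = 0.006604 K/W
R_silica brick = L/(kA) = 0.16/(1.33×39.8) = 0.003023 K/W
R_ceramic-fibre blanket = L/(kA) = 0.11/(0.0676×39.8) = 0.04088 K/W
R_copper = L/(kA) = 0.0052/(385×39.8) = 3.394×10^-7 K/W
R_total = 0.05144 K/W;  Q = ΔT/R_total = 687/0.05144 = 13360 W
T_interface = T_inner − Q·ΣR(inner→interface) = 708 − 13400×0.007531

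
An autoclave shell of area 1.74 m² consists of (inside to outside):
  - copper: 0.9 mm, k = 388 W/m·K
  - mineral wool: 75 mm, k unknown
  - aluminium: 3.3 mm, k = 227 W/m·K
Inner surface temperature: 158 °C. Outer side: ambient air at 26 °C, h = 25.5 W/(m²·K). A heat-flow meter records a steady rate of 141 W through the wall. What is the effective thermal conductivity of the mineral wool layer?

Thermal resistances in series:
R_copper = L/(kA) = 0.0009/(388×1.74) = 1.333×10^-6 K/W
R_aluminium = L/(kA) = 0.0033/(227×1.74) = 8.355×10^-6 K/W
R_outer film = 1/(h_o·A) = 1/(25.5×1.74) = 0.02254 K/W
Sum of known resistances R_other = 0.02255 K/W
Total R = ΔT/Q = 132/141 = 0.9362 K/W
R_mineral wool = R_total − R_other = 0.9136 K/W
k = L/(R·A) = 0.075/(0.9136×1.74)

k ≈ 0.0472 W/(m·K)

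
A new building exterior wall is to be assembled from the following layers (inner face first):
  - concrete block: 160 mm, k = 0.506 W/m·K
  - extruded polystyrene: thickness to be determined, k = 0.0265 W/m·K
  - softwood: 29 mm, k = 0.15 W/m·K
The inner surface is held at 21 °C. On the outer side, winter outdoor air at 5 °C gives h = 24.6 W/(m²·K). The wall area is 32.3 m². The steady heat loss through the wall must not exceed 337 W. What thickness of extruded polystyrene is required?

Series thermal resistances:
R_concrete block = L/(kA) = 0.16/(0.506×32.3) = 0.00979 K/W
R_softwood = L/(kA) = 0.029/(0.15×32.3) = 0.005986 K/W
R_outer film = 1/(h_o·A) = 1/(24.6×32.3) = 0.001259 K/W
Sum of the known resistances R_other = 0.01703 K/W
Required total resistance R_tot = ΔT/Q_allow = 16/337 = 0.04748 K/W
R_extruded polystyrene = R_tot − R_other = 0.03044 K/W
L = R·k·A = 0.03044×0.0265×32.3

L ≈ 26.1 mm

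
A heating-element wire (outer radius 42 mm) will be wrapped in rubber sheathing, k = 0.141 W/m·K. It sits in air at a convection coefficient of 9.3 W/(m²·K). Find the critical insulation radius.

r_cr ≈ 15.2 mm

For a cylinder r_cr = k/h = 0.141/9.3
r_cr = 15.2 mm; since the bare radius (42 mm) is above r_cr, any added insulation will reduce heat loss.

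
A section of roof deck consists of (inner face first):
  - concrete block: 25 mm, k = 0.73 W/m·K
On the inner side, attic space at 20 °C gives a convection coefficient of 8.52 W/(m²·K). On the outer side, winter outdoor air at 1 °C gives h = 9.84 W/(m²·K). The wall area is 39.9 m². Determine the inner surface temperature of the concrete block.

Series thermal resistances:
R_inner film = 1/(h_i·A) = 1/(8.52×39.9) = 0.002942 K/W
R_concrete block = L/(kA) = 0.025/(0.73×39.9) = 8.583×10^-4 K/W
R_outer film = 1/(h_o·A) = 1/(9.84×39.9) = 0.002547 K/W
R_total = 0.006347 K/W;  Q = ΔT/R_total = 19/0.006347 = 2994 W
T_interface = T_inner − Q·ΣR(inner→interface) = 20 − 2990×0.002942

T ≈ 11.2 °C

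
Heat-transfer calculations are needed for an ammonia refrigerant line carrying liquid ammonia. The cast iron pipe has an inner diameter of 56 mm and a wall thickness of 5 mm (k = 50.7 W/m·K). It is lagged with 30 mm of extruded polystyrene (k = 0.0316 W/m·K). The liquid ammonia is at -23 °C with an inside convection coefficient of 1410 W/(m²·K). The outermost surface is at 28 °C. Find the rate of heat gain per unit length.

q′ ≈ 15.6 W/m

Cylindrical conduction, so R = ln(r₂/r₁)/(2πkL) per layer, in series:
R_inner film = 1/(h_i·2πr₁L) = 1/(1410×2π×0.028×1) = 0.004031 K/W
R_cast iron pipe wall = ln(33/28)/(2π×50.7×1) = 5.158×10^-4 K/W
R_extruded polystyrene = ln(63/33)/(2π×0.0316×1) = 3.257 K/W
R_total = 3.261 K/W
Q = ΔT/R_total = 51/3.261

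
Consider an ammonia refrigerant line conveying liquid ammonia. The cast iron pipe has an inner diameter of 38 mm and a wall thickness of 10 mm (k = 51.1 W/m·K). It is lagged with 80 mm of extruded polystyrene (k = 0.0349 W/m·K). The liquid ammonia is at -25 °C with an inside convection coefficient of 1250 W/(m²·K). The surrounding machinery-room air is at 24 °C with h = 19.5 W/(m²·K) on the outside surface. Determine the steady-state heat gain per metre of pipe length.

q′ ≈ 8.01 W/m

Radial resistances (cylindrical: R_cond = ln(r_o/r_i)/(2πkL), R_conv = 1/(h·2πrL)):
R_inner film = 1/(h_i·2πr₁L) = 1/(1250×2π×0.019×1) = 0.006701 K/W
R_cast iron pipe wall = ln(29/19)/(2π×51.1×1) = 0.001317 K/W
R_extruded polystyrene = ln(109/29)/(2π×0.0349×1) = 6.038 K/W
R_outer film = 1/(h_o·2πr_oL) = 1/(19.5×2π×0.109×1) = 0.07488 K/W
R_total = 6.121 K/W
Q = ΔT/R_total = 49/6.121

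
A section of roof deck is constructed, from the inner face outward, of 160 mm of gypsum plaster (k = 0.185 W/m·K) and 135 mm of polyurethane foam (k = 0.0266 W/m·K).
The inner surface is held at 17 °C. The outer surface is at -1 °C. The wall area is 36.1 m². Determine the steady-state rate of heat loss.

Q ≈ 109 W

Treating each layer as a thermal resistance in series:
R_gypsum plaster = L/(kA) = 0.16/(0.185×36.1) = 0.02396 K/W
R_polyurethane foam = L/(kA) = 0.135/(0.0266×36.1) = 0.1406 K/W
R_total = 0.1645 K/W
Q = ΔT / R_total = 18 / 0.1645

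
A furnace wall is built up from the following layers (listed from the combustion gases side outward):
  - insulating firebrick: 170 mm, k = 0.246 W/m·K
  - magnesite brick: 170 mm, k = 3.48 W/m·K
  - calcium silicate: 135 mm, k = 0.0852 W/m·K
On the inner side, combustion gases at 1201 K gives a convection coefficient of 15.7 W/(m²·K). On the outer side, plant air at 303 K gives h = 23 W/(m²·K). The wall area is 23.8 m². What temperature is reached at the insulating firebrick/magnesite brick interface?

T ≈ 922 K

Model the wall as resistances in series:
R_inner film = 1/(h_i·A) = 1/(15.7×23.8) = 0.002676 K/W
R_insulating firebrick = L/(kA) = 0.17/(0.246×23.8) = 0.02904 K/W
R_magnesite brick = L/(kA) = 0.17/(3.48×23.8) = 0.002053 K/W
R_calcium silicate = L/(kA) = 0.135/(0.0852×23.8) = 0.06658 K/W
R_outer film = 1/(h_o·A) = 1/(23×23.8) = 0.001827 K/W
R_total = 0.1022 K/W;  Q = ΔT/R_total = 898/0.1022 = 8789 W
T_interface = T_inner − Q·ΣR(inner→interface) = 1201 − 8790×0.03171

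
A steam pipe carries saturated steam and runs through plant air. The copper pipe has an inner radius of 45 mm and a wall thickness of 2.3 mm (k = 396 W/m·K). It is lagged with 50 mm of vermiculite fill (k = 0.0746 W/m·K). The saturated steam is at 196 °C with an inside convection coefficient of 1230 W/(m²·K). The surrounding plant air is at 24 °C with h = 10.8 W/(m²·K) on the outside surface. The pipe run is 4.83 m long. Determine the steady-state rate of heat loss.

Treating each annulus and film as a series resistance:
R_inner film = 1/(h_i·2πr₁L) = 1/(1230×2π×0.045×4.83) = 5.953×10^-4 K/W
R_copper pipe wall = ln(47.3/45)/(2π×396×4.83) = 4.148×10^-6 K/W
R_vermiculite fill = ln(97.3/47.3)/(2π×0.0746×4.83) = 0.3186 K/W
R_outer film = 1/(h_o·2πr_oL) = 1/(10.8×2π×0.0973×4.83) = 0.03136 K/W
R_total = 0.3506 K/W
Q = ΔT/R_total = 172/0.3506

Q ≈ 491 W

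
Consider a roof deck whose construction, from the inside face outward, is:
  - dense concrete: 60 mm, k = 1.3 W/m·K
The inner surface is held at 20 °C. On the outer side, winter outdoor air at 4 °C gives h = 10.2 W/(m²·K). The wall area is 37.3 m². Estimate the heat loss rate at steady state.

Q ≈ 4140 W

Model the wall as resistances in series:
R_dense concrete = L/(kA) = 0.06/(1.3×37.3) = 0.001237 K/W
R_outer film = 1/(h_o·A) = 1/(10.2×37.3) = 0.002628 K/W
R_total = 0.003866 K/W
Q = ΔT / R_total = 16 / 0.003866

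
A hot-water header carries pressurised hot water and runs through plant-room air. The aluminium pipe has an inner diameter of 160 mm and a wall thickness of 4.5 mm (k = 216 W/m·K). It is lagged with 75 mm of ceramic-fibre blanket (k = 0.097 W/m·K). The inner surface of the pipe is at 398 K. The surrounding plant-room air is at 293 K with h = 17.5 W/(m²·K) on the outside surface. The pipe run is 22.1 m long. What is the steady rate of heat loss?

Q ≈ 2110 W

For a radial system each layer contributes R = ln(r_out/r_in)/(2πkL); films add R = 1/(hA).
R_aluminium pipe wall = ln(84.5/80)/(2π×216×22.1) = 1.825×10^-6 K/W
R_ceramic-fibre blanket = ln(159.5/84.5)/(2π×0.097×22.1) = 0.04717 K/W
R_outer film = 1/(h_o·2πr_oL) = 1/(17.5×2π×0.1595×22.1) = 0.00258 K/W
R_total = 0.04975 K/W
Q = ΔT/R_total = 105/0.04975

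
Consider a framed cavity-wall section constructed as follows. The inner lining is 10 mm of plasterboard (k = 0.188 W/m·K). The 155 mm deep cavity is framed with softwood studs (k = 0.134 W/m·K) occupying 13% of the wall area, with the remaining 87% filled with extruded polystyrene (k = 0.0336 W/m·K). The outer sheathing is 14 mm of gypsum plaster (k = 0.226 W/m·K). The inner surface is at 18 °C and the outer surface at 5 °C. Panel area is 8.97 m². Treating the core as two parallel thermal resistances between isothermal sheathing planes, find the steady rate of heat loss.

Q ≈ 33.9 W

Sheathing layers in series; stud and cavity paths in parallel between them.
R_inner = 0.01/(0.188×8.97) = 0.00593 K/W
R_stud  = 0.155/(0.134×0.13×8.97) = 0.992 K/W
R_cav   = 0.155/(0.0336×0.87×8.97) = 0.5911 K/W
1/R_core = 1/R_stud + 1/R_cav → R_core = 0.3704 K/W
R_outer = 0.014/(0.226×8.97) = 0.006906 K/W
R_total = 0.3832 K/W
Q = ΔT/R_total = 13/0.3832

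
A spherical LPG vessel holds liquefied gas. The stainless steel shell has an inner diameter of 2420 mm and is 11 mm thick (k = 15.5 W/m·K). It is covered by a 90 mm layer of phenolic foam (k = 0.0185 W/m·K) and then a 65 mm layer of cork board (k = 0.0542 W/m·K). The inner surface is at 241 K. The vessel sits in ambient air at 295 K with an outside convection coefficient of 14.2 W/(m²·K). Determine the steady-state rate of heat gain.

Q ≈ 181 W

Radial (spherical) resistances in series:
R_stainless steel shell = (1/1.21 − 1/1.221)/(4π×15.5) = 3.823×10^-5 K/W
R_phenolic foam = (1/1.221 − 1/1.311)/(4π×0.0185) = 0.2418 K/W
R_cork board = (1/1.311 − 1/1.376)/(4π×0.0542) = 0.0529 K/W
R_outer film = 1/(h·4πr_o²) = 1/(14.2×4π×1.376²) = 0.00296 K/W
R_total = 0.2977 K/W
Q = ΔT/R_total = 54/0.2977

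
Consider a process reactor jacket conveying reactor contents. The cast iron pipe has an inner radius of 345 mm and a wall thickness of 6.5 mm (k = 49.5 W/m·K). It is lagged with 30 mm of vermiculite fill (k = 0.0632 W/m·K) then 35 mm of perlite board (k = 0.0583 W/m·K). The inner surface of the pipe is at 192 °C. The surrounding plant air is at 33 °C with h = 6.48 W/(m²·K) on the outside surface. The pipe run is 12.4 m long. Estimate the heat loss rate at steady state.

Cylindrical conduction, so R = ln(r₂/r₁)/(2πkL) per layer, in series:
R_cast iron pipe wall = ln(351.5/345)/(2π×49.5×12.4) = 4.84×10^-6 K/W
R_vermiculite fill = ln(381.5/351.5)/(2π×0.0632×12.4) = 0.01663 K/W
R_perlite board = ln(416.5/381.5)/(2π×0.0583×12.4) = 0.01932 K/W
R_outer film = 1/(h_o·2πr_oL) = 1/(6.48×2π×0.4165×12.4) = 0.004756 K/W
R_total = 0.04072 K/W
Q = ΔT/R_total = 159/0.04072

Q ≈ 3900 W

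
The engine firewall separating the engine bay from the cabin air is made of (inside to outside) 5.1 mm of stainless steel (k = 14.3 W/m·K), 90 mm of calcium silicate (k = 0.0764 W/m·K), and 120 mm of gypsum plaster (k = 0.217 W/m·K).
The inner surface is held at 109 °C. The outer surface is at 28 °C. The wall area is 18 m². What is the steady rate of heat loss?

Q ≈ 842 W

Thermal resistances in series:
R_stainless steel = L/(kA) = 0.0051/(14.3×18) = 1.981×10^-5 K/W
R_calcium silicate = L/(kA) = 0.09/(0.0764×18) = 0.06545 K/W
R_gypsum plaster = L/(kA) = 0.12/(0.217×18) = 0.03072 K/W
R_total = 0.09619 K/W
Q = ΔT / R_total = 81 / 0.09619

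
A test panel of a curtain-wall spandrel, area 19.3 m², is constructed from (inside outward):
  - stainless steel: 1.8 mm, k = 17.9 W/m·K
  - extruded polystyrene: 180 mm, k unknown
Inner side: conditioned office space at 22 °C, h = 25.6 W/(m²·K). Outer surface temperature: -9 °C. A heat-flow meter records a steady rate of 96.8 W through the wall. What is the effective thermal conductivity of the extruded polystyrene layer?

k ≈ 0.0293 W/(m·K)

Series thermal resistances:
R_inner film = 1/(h_i·A) = 1/(25.6×19.3) = 0.002024 K/W
R_stainless steel = L/(kA) = 0.0018/(17.9×19.3) = 5.21×10^-6 K/W
Sum of known resistances R_other = 0.002029 K/W
Total R = ΔT/Q = 31/96.8 = 0.3202 K/W
R_extruded polystyrene = R_total − R_other = 0.3182 K/W
k = L/(R·A) = 0.18/(0.3182×19.3)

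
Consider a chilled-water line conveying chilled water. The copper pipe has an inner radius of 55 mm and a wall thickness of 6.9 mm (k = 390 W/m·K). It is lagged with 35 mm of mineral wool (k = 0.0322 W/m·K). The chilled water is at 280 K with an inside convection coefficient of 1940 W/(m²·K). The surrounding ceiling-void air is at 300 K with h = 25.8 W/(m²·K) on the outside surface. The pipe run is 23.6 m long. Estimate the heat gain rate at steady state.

Q ≈ 207 W

Per-layer cylindrical resistances, series-summed:
R_inner film = 1/(h_i·2πr₁L) = 1/(1940×2π×0.055×23.6) = 6.32×10^-5 K/W
R_copper pipe wall = ln(61.9/55)/(2π×390×23.6) = 2.044×10^-6 K/W
R_mineral wool = ln(96.9/61.9)/(2π×0.0322×23.6) = 0.09386 K/W
R_outer film = 1/(h_o·2πr_oL) = 1/(25.8×2π×0.0969×23.6) = 0.002698 K/W
R_total = 0.09662 K/W
Q = ΔT/R_total = 20/0.09662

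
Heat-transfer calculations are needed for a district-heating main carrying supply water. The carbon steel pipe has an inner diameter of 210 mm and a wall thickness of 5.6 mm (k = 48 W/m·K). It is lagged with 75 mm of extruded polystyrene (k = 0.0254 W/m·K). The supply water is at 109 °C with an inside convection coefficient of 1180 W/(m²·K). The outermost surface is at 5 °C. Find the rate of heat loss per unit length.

Per-layer cylindrical resistances, series-summed:
R_inner film = 1/(h_i·2πr₁L) = 1/(1180×2π×0.105×1) = 0.001285 K/W
R_carbon steel pipe wall = ln(110.6/105)/(2π×48×1) = 1.723×10^-4 K/W
R_extruded polystyrene = ln(185.6/110.6)/(2π×0.0254×1) = 3.244 K/W
R_total = 3.245 K/W
Q = ΔT/R_total = 104/3.245

q′ ≈ 32 W/m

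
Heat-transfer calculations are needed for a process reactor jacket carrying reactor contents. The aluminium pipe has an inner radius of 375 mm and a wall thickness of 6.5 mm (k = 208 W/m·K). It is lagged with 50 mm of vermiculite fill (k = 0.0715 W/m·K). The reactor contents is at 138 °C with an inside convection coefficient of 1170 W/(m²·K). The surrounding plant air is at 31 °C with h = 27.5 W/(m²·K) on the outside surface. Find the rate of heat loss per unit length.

q′ ≈ 372 W/m

Cylindrical conduction, so R = ln(r₂/r₁)/(2πkL) per layer, in series:
R_inner film = 1/(h_i·2πr₁L) = 1/(1170×2π×0.375×1) = 3.627×10^-4 K/W
R_aluminium pipe wall = ln(381.5/375)/(2π×208×1) = 1.315×10^-5 K/W
R_vermiculite fill = ln(431.5/381.5)/(2π×0.0715×1) = 0.2741 K/W
R_outer film = 1/(h_o·2πr_oL) = 1/(27.5×2π×0.4315×1) = 0.01341 K/W
R_total = 0.2879 K/W
Q = ΔT/R_total = 107/0.2879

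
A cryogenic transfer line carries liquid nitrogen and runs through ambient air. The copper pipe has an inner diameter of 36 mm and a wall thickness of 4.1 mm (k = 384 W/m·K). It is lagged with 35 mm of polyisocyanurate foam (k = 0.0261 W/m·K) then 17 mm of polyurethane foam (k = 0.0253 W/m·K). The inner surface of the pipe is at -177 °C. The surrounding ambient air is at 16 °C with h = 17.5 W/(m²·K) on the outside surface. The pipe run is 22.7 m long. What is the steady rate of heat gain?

Q ≈ 580 W

Treating each annulus and film as a series resistance:
R_copper pipe wall = ln(22.1/18)/(2π×384×22.7) = 3.747×10^-6 K/W
R_polyisocyanurate foam = ln(57.1/22.1)/(2π×0.0261×22.7) = 0.255 K/W
R_polyurethane foam = ln(74.1/57.1)/(2π×0.0253×22.7) = 0.07222 K/W
R_outer film = 1/(h_o·2πr_oL) = 1/(17.5×2π×0.0741×22.7) = 0.005407 K/W
R_total = 0.3326 K/W
Q = ΔT/R_total = 193/0.3326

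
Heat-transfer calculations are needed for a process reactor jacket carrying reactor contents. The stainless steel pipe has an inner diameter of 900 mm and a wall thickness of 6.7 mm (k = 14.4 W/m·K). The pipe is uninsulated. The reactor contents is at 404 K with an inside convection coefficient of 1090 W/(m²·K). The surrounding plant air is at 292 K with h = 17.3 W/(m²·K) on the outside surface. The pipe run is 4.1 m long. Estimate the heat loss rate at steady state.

For a radial system each layer contributes R = ln(r_out/r_in)/(2πkL); films add R = 1/(hA).
R_inner film = 1/(h_i·2πr₁L) = 1/(1090×2π×0.45×4.1) = 7.914×10^-5 K/W
R_stainless steel pipe wall = ln(456.7/450)/(2π×14.4×4.1) = 3.984×10^-5 K/W
R_outer film = 1/(h_o·2πr_oL) = 1/(17.3×2π×0.4567×4.1) = 0.004913 K/W
R_total = 0.005032 K/W
Q = ΔT/R_total = 112/0.005032

Q ≈ 22300 W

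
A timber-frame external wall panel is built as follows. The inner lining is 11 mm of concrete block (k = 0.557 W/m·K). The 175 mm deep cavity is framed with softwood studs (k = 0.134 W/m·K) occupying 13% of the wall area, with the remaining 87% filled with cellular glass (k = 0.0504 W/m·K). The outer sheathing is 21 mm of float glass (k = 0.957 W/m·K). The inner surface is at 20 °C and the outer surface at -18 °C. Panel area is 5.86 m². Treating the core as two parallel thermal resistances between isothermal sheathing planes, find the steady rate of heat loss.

Q ≈ 76.8 W

Sheathing layers in series; stud and cavity paths in parallel between them.
R_inner = 0.011/(0.557×5.86) = 0.00337 K/W
R_stud  = 0.175/(0.134×0.13×5.86) = 1.714 K/W
R_cav   = 0.175/(0.0504×0.87×5.86) = 0.6811 K/W
1/R_core = 1/R_stud + 1/R_cav → R_core = 0.4874 K/W
R_outer = 0.021/(0.957×5.86) = 0.003745 K/W
R_total = 0.4945 K/W
Q = ΔT/R_total = 38/0.4945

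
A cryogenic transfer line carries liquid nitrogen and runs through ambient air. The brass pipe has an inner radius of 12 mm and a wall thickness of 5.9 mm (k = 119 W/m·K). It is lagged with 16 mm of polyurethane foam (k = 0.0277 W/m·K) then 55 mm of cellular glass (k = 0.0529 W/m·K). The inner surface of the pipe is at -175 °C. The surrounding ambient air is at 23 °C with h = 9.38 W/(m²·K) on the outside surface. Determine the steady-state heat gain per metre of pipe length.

For a radial system each layer contributes R = ln(r_out/r_in)/(2πkL); films add R = 1/(hA).
R_brass pipe wall = ln(17.9/12)/(2π×119×1) = 5.348×10^-4 K/W
R_polyurethane foam = ln(33.9/17.9)/(2π×0.0277×1) = 3.669 K/W
R_cellular glass = ln(88.9/33.9)/(2π×0.0529×1) = 2.901 K/W
R_outer film = 1/(h_o·2πr_oL) = 1/(9.38×2π×0.0889×1) = 0.1909 K/W
R_total = 6.761 K/W
Q = ΔT/R_total = 198/6.761

q′ ≈ 29.3 W/m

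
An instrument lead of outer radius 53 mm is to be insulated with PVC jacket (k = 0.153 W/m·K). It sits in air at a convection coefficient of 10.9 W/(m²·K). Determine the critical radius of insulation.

For a cylinder r_cr = k/h = 0.153/10.9
r_cr = 14 mm; since the bare radius (53 mm) is above r_cr, any added insulation will reduce heat loss.

r_cr ≈ 14 mm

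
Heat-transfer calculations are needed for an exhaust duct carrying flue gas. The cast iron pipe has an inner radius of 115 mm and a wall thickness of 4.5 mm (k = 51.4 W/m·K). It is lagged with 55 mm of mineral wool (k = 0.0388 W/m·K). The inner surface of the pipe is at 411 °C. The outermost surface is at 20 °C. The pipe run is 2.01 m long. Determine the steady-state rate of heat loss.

Q ≈ 506 W

Treating each annulus and film as a series resistance:
R_cast iron pipe wall = ln(119.5/115)/(2π×51.4×2.01) = 5.913×10^-5 K/W
R_mineral wool = ln(174.5/119.5)/(2π×0.0388×2.01) = 0.7726 K/W
R_total = 0.7727 K/W
Q = ΔT/R_total = 391/0.7727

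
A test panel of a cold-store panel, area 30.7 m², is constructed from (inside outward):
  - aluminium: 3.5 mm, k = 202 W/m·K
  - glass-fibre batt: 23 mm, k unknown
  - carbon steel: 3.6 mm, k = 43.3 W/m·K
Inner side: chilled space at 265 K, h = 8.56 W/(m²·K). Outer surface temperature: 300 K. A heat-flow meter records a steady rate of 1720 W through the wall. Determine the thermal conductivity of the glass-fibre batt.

k ≈ 0.0453 W/(m·K)

Model the wall as resistances in series:
R_inner film = 1/(h_i·A) = 1/(8.56×30.7) = 0.003805 K/W
R_aluminium = L/(kA) = 0.0035/(202×30.7) = 5.644×10^-7 K/W
R_carbon steel = L/(kA) = 0.0036/(43.3×30.7) = 2.708×10^-6 K/W
Sum of known resistances R_other = 0.003809 K/W
Total R = ΔT/Q = 35/1720 = 0.02035 K/W
R_glass-fibre batt = R_total − R_other = 0.01654 K/W
k = L/(R·A) = 0.023/(0.01654×30.7)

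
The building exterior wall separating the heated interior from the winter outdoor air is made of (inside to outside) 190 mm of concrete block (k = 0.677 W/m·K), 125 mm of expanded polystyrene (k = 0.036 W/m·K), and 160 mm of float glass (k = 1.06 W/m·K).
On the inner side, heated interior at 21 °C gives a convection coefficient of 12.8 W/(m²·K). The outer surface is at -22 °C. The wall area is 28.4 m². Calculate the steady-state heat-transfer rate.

Model the wall as resistances in series:
R_inner film = 1/(h_i·A) = 1/(12.8×28.4) = 0.002751 K/W
R_concrete block = L/(kA) = 0.19/(0.677×28.4) = 0.009882 K/W
R_expanded polystyrene = L/(kA) = 0.125/(0.036×28.4) = 0.1223 K/W
R_float glass = L/(kA) = 0.16/(1.06×28.4) = 0.005315 K/W
R_total = 0.1402 K/W
Q = ΔT / R_total = 43 / 0.1402

Q ≈ 307 W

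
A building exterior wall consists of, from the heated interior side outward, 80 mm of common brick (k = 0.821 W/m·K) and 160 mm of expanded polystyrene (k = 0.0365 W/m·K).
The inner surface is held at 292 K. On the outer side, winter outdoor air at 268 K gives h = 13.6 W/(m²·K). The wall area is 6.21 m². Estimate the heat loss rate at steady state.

Series thermal resistances:
R_common brick = L/(kA) = 0.08/(0.821×6.21) = 0.01569 K/W
R_expanded polystyrene = L/(kA) = 0.16/(0.0365×6.21) = 0.7059 K/W
R_outer film = 1/(h_o·A) = 1/(13.6×6.21) = 0.01184 K/W
R_total = 0.7334 K/W
Q = ΔT / R_total = 24 / 0.7334

Q ≈ 32.7 W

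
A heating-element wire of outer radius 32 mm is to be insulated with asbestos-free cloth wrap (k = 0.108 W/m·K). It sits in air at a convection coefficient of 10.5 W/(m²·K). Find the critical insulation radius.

For a cylinder r_cr = k/h = 0.108/10.5
r_cr = 10.3 mm; since the bare radius (32 mm) is above r_cr, any added insulation will reduce heat loss.

r_cr ≈ 10.3 mm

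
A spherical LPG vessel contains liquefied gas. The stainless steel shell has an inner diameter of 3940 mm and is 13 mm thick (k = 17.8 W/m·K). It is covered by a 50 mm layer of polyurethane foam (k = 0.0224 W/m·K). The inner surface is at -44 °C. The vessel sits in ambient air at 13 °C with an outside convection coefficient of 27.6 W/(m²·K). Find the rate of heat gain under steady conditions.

Each spherical layer contributes R = (1/r_i − 1/r_o)/(4πk):
R_stainless steel shell = (1/1.97 − 1/1.983)/(4π×17.8) = 1.488×10^-5 K/W
R_polyurethane foam = (1/1.983 − 1/2.033)/(4π×0.0224) = 0.04406 K/W
R_outer film = 1/(h·4πr_o²) = 1/(27.6×4π×2.033²) = 6.976×10^-4 K/W
R_total = 0.04477 K/W
Q = ΔT/R_total = 57/0.04477

Q ≈ 1270 W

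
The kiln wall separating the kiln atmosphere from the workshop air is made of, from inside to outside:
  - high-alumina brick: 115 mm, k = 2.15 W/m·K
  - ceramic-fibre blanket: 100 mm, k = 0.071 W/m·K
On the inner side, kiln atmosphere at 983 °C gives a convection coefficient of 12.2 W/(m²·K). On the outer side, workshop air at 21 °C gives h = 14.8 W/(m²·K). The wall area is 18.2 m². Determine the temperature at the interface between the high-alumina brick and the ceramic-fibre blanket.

Thermal resistances in series:
R_inner film = 1/(h_i·A) = 1/(12.2×18.2) = 0.004504 K/W
R_high-alumina brick = L/(kA) = 0.115/(2.15×18.2) = 0.002939 K/W
R_ceramic-fibre blanket = L/(kA) = 0.1/(0.071×18.2) = 0.07739 K/W
R_outer film = 1/(h_o·A) = 1/(14.8×18.2) = 0.003713 K/W
R_total = 0.08854 K/W;  Q = ΔT/R_total = 962/0.08854 = 10860 W
T_interface = T_inner − Q·ΣR(inner→interface) = 983 − 10900×0.007443

T ≈ 902 °C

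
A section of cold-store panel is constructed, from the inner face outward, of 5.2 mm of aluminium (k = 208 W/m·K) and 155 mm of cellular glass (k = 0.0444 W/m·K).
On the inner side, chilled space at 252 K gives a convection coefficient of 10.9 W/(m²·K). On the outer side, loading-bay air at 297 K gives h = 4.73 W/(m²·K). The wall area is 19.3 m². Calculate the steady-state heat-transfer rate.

Q ≈ 229 W

Treating each layer as a thermal resistance in series:
R_inner film = 1/(h_i·A) = 1/(10.9×19.3) = 0.004754 K/W
R_aluminium = L/(kA) = 0.0052/(208×19.3) = 1.295×10^-6 K/W
R_cellular glass = L/(kA) = 0.155/(0.0444×19.3) = 0.1809 K/W
R_outer film = 1/(h_o·A) = 1/(4.73×19.3) = 0.01095 K/W
R_total = 0.1966 K/W
Q = ΔT / R_total = 45 / 0.1966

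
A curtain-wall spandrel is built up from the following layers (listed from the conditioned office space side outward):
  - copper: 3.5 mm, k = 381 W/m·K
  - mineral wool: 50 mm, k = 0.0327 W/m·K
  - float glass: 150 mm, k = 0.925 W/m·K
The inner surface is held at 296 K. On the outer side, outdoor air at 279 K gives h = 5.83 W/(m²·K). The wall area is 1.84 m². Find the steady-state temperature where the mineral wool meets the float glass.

Using the resistance-network approach (series):
R_copper = L/(kA) = 0.0035/(381×1.84) = 4.993×10^-6 K/W
R_mineral wool = L/(kA) = 0.05/(0.0327×1.84) = 0.831 K/W
R_float glass = L/(kA) = 0.15/(0.925×1.84) = 0.08813 K/W
R_outer film = 1/(h_o·A) = 1/(5.83×1.84) = 0.09322 K/W
R_total = 1.012 K/W;  Q = ΔT/R_total = 17/1.012 = 16.79 W
T_interface = T_inner − Q·ΣR(inner→interface) = 296 − 16.8×0.831

T ≈ 282 K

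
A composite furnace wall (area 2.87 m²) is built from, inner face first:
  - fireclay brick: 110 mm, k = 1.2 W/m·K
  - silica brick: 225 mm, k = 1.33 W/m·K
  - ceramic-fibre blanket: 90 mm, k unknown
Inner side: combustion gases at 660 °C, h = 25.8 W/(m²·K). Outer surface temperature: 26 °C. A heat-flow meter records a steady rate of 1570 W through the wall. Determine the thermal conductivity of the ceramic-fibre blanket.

k ≈ 0.105 W/(m·K)

Model the wall as resistances in series:
R_inner film = 1/(h_i·A) = 1/(25.8×2.87) = 0.01351 K/W
R_fireclay brick = L/(kA) = 0.11/(1.2×2.87) = 0.03194 K/W
R_silica brick = L/(kA) = 0.225/(1.33×2.87) = 0.05895 K/W
Sum of known resistances R_other = 0.1044 K/W
Total R = ΔT/Q = 634/1570 = 0.4038 K/W
R_ceramic-fibre blanket = R_total − R_other = 0.2994 K/W
k = L/(R·A) = 0.09/(0.2994×2.87)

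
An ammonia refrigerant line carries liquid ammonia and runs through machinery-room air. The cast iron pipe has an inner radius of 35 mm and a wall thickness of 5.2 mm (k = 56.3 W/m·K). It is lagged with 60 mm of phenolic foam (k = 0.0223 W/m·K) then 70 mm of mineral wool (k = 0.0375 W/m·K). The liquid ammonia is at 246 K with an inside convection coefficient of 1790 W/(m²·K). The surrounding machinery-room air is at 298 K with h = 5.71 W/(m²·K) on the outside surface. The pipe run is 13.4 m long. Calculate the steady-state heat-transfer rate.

Q ≈ 78 W

For a radial system each layer contributes R = ln(r_out/r_in)/(2πkL); films add R = 1/(hA).
R_inner film = 1/(h_i·2πr₁L) = 1/(1790×2π×0.035×13.4) = 1.896×10^-4 K/W
R_cast iron pipe wall = ln(40.2/35)/(2π×56.3×13.4) = 2.922×10^-5 K/W
R_phenolic foam = ln(100.2/40.2)/(2π×0.0223×13.4) = 0.4864 K/W
R_mineral wool = ln(170.2/100.2)/(2π×0.0375×13.4) = 0.1678 K/W
R_outer film = 1/(h_o·2πr_oL) = 1/(5.71×2π×0.1702×13.4) = 0.01222 K/W
R_total = 0.6667 K/W
Q = ΔT/R_total = 52/0.6667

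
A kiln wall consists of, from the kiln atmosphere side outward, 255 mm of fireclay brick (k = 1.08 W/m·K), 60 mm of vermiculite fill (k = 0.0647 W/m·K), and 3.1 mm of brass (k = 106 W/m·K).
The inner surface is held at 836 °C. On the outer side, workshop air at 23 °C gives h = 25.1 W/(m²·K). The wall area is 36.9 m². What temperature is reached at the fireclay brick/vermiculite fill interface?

T ≈ 676 °C

Series thermal resistances:
R_fireclay brick = L/(kA) = 0.255/(1.08×36.9) = 0.006399 K/W
R_vermiculite fill = L/(kA) = 0.06/(0.0647×36.9) = 0.02513 K/W
R_brass = L/(kA) = 0.0031/(106×36.9) = 7.926×10^-7 K/W
R_outer film = 1/(h_o·A) = 1/(25.1×36.9) = 0.00108 K/W
R_total = 0.03261 K/W;  Q = ΔT/R_total = 813/0.03261 = 24930 W
T_interface = T_inner − Q·ΣR(inner→interface) = 836 − 24900×0.006399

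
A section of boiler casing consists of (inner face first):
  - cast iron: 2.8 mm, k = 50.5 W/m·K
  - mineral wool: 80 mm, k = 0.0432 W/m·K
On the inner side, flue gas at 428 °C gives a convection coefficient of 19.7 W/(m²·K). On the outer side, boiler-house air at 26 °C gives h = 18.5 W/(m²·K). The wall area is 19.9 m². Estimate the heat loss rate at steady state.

Q ≈ 4090 W

Thermal resistances in series:
R_inner film = 1/(h_i·A) = 1/(19.7×19.9) = 0.002551 K/W
R_cast iron = L/(kA) = 0.0028/(50.5×19.9) = 2.786×10^-6 K/W
R_mineral wool = L/(kA) = 0.08/(0.0432×19.9) = 0.09306 K/W
R_outer film = 1/(h_o·A) = 1/(18.5×19.9) = 0.002716 K/W
R_total = 0.09833 K/W
Q = ΔT / R_total = 402 / 0.09833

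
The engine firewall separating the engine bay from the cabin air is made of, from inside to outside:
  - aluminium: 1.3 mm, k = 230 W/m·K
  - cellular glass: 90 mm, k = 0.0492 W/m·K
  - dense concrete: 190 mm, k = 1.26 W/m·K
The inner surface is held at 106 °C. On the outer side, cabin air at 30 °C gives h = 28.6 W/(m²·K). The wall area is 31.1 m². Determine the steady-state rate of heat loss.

Using the resistance-network approach (series):
R_aluminium = L/(kA) = 0.0013/(230×31.1) = 1.817×10^-7 K/W
R_cellular glass = L/(kA) = 0.09/(0.0492×31.1) = 0.05882 K/W
R_dense concrete = L/(kA) = 0.19/(1.26×31.1) = 0.004849 K/W
R_outer film = 1/(h_o·A) = 1/(28.6×31.1) = 0.001124 K/W
R_total = 0.06479 K/W
Q = ΔT / R_total = 76 / 0.06479

Q ≈ 1170 W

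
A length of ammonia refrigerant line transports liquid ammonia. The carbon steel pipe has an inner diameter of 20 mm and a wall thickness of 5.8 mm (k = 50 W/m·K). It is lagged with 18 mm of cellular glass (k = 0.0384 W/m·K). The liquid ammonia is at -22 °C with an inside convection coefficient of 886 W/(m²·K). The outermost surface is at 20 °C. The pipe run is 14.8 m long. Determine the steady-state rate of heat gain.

Q ≈ 196 W

For a radial system each layer contributes R = ln(r_out/r_in)/(2πkL); films add R = 1/(hA).
R_inner film = 1/(h_i·2πr₁L) = 1/(886×2π×0.01×14.8) = 0.001214 K/W
R_carbon steel pipe wall = ln(15.8/10)/(2π×50×14.8) = 9.838×10^-5 K/W
R_cellular glass = ln(33.8/15.8)/(2π×0.0384×14.8) = 0.213 K/W
R_total = 0.2143 K/W
Q = ΔT/R_total = 42/0.2143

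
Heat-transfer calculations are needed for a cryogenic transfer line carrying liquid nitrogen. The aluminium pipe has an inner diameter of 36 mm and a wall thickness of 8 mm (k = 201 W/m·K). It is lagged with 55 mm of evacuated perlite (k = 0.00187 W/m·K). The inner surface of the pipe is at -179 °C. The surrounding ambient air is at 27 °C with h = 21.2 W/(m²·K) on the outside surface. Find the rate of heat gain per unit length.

Treating each annulus and film as a series resistance:
R_aluminium pipe wall = ln(26/18)/(2π×201×1) = 2.912×10^-4 K/W
R_evacuated perlite = ln(81/26)/(2π×0.00187×1) = 96.71 K/W
R_outer film = 1/(h_o·2πr_oL) = 1/(21.2×2π×0.081×1) = 0.09268 K/W
R_total = 96.81 K/W
Q = ΔT/R_total = 206/96.81

q′ ≈ 2.13 W/m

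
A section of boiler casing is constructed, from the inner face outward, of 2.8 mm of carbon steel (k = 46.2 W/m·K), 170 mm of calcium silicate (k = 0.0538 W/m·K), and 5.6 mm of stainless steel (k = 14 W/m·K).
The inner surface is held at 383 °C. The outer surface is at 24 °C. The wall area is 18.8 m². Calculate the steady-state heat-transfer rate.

Q ≈ 2140 W

Series thermal resistances:
R_carbon steel = L/(kA) = 0.0028/(46.2×18.8) = 3.224×10^-6 K/W
R_calcium silicate = L/(kA) = 0.17/(0.0538×18.8) = 0.1681 K/W
R_stainless steel = L/(kA) = 0.0056/(14×18.8) = 2.128×10^-5 K/W
R_total = 0.1681 K/W
Q = ΔT / R_total = 359 / 0.1681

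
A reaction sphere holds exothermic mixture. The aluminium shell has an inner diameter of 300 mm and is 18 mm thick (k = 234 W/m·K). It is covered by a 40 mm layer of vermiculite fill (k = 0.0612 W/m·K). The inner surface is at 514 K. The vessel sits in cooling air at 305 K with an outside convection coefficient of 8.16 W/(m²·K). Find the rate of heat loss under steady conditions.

Radial (spherical) resistances in series:
R_aluminium shell = (1/0.15 − 1/0.168)/(4π×234) = 2.429×10^-4 K/W
R_vermiculite fill = (1/0.168 − 1/0.208)/(4π×0.0612) = 1.488 K/W
R_outer film = 1/(h·4πr_o²) = 1/(8.16×4π×0.208²) = 0.2254 K/W
R_total = 1.714 K/W
Q = ΔT/R_total = 209/1.714

Q ≈ 122 W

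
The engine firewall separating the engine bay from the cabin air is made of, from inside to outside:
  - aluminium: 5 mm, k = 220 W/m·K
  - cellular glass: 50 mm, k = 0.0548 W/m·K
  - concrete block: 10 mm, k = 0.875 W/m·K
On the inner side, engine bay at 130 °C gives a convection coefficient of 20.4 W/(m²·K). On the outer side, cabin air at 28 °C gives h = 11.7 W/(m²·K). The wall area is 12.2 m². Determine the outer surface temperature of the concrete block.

Series thermal resistances:
R_inner film = 1/(h_i·A) = 1/(20.4×12.2) = 0.004018 K/W
R_aluminium = L/(kA) = 0.005/(220×12.2) = 1.863×10^-6 K/W
R_cellular glass = L/(kA) = 0.05/(0.0548×12.2) = 0.07479 K/W
R_concrete block = L/(kA) = 0.01/(0.875×12.2) = 9.368×10^-4 K/W
R_outer film = 1/(h_o·A) = 1/(11.7×12.2) = 0.007006 K/W
R_total = 0.08675 K/W;  Q = ΔT/R_total = 102/0.08675 = 1176 W
T_interface = T_inner − Q·ΣR(inner→interface) = 130 − 1180×0.07974

T ≈ 36.2 °C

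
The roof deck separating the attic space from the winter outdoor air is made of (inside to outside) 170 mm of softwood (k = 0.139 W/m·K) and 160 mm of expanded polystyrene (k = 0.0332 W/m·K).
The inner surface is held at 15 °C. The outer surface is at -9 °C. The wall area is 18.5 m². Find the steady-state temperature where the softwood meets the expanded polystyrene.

T ≈ 10.1 °C

Model the wall as resistances in series:
R_softwood = L/(kA) = 0.17/(0.139×18.5) = 0.06611 K/W
R_expanded polystyrene = L/(kA) = 0.16/(0.0332×18.5) = 0.2605 K/W
R_total = 0.3266 K/W;  Q = ΔT/R_total = 24/0.3266 = 73.48 W
T_interface = T_inner − Q·ΣR(inner→interface) = 15 − 73.5×0.06611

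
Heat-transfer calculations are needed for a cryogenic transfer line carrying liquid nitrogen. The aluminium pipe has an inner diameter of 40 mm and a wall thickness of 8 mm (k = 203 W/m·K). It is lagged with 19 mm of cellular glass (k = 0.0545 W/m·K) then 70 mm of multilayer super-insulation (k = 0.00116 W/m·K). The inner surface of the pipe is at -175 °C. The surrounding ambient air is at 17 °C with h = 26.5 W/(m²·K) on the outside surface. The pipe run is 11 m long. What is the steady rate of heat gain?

Q ≈ 16.7 W

Radial resistances (cylindrical: R_cond = ln(r_o/r_i)/(2πkL), R_conv = 1/(h·2πrL)):
R_aluminium pipe wall = ln(28/20)/(2π×203×11) = 2.398×10^-5 K/W
R_cellular glass = ln(47/28)/(2π×0.0545×11) = 0.1375 K/W
R_multilayer super-insulation = ln(117/47)/(2π×0.00116×11) = 11.38 K/W
R_outer film = 1/(h_o·2πr_oL) = 1/(26.5×2π×0.117×11) = 0.004667 K/W
R_total = 11.52 K/W
Q = ΔT/R_total = 192/11.52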